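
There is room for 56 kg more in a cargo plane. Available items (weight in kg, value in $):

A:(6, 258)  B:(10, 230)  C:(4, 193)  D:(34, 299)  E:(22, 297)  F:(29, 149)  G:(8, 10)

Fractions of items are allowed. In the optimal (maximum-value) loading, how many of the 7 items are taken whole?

4

Sort by value per unit weight and fill in that order.
Ratios (sorted): C 48.25, A 43.00, B 23.00, E 13.50, D 8.79, F 5.14, G 1.25
take C (4 @ 193); take A (6 @ 258); take B (10 @ 230); take E (22 @ 297); take 14/34 of D → 123.12. Capacity used 56/56.
4 item(s) taken whole; one partial (take 14/34 of D).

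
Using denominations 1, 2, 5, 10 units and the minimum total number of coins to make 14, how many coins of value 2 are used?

2

14 = 1×10 + 2×2
Count of 2: 2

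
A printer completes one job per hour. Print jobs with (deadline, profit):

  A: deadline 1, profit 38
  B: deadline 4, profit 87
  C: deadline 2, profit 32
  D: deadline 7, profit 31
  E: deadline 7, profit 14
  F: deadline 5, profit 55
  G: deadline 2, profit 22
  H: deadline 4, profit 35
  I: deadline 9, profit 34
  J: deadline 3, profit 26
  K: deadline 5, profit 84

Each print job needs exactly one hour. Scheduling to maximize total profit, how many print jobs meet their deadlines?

8

Take jobs in profit order; each goes to the latest open slot no later than its deadline.
By profit: B(d4,87), K(d5,84), F(d5,55), A(d1,38), H(d4,35), I(d9,34), C(d2,32), D(d7,31), J(d3,26), G(d2,22), E(d7,14)
B→slot 4; K→slot 5; F→slot 3; A→slot 1; H→slot 2; I→slot 9; C skipped; D→slot 7; J skipped; G skipped; E→slot 6.
8 of 11 scheduled.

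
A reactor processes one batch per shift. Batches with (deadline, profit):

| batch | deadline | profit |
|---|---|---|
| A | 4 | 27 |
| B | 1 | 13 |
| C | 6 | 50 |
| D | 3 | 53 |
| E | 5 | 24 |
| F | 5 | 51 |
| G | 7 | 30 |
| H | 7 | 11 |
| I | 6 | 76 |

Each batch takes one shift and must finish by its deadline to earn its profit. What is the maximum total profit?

311

Profit order: I=76 D=53 F=51 C=50 G=30 A=27 E=24 B=13 H=11
Assign: I→slot 6, D→slot 3, F→slot 5, C→slot 4, G→slot 7, A→slot 2, E→slot 1, B skipped, H skipped.
Slots: [1:E] [2:A] [3:D] [4:C] [5:F] [6:I] [7:G]
Profit = 24 + 27 + 53 + 50 + 51 + 76 + 30 = 311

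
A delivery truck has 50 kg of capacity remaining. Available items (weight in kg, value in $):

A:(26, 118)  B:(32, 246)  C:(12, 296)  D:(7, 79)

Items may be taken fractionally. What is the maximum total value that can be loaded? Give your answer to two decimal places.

Sort by value per unit weight and fill in that order.
Order: C (296/12=24.67) > D (79/7=11.29) > B (246/32=7.69) > A (118/26=4.54)
Fill: take C (12 @ 296) → take D (7 @ 79) → take 31/32 of B → 238.31; 50/50 used.
Total value = 613.31

613.31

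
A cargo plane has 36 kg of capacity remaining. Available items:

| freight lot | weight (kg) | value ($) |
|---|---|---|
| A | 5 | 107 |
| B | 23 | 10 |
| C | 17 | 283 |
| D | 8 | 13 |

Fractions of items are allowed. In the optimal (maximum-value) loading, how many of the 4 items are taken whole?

Ratios (sorted): A 21.40, C 16.65, D 1.62, B 0.43
take A (5 @ 107); take C (17 @ 283); take D (8 @ 13); take 6/23 of B → 2.61. Capacity used 36/36.
3 item(s) taken whole; one partial (take 6/23 of B).

3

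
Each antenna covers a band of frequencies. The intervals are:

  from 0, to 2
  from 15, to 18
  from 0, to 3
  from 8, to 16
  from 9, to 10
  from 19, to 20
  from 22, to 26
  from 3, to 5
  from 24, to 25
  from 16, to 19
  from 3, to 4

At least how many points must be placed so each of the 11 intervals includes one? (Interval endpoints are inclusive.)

6

Sorted: [0,2] [0,3] [3,4] [3,5] [9,10] [8,16] [15,18] [16,19] [19,20] [24,25] [22,26]
{[0,2],[0,3]} hit by 2; {[3,4],[3,5]} hit by 4; {[9,10],[8,16]} hit by 10; {[15,18],[16,19]} hit by 18; {[19,20]} hit by 20; {[24,25],[22,26]} hit by 25.
Points: 2, 4, 10, 18, 20, 25 (6 total).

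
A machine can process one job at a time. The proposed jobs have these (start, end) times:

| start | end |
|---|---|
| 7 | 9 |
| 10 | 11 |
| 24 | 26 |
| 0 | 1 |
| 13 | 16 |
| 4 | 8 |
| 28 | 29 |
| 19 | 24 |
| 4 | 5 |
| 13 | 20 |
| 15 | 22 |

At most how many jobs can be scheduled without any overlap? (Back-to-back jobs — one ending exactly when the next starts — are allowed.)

Order by finish time; keep every interval that doesn't clash with the previous kept one.
Sorted by end: (0,1)  (4,5)  (4,8)  (7,9)  (10,11)  (13,16)  (13,20)  (15,22)  (19,24)  (24,26)  (28,29)
take (0,1); take (4,5); take (7,9); take (10,11); take (13,16); take (19,24); take (24,26); take (28,29).
Selected 8 jobs.

8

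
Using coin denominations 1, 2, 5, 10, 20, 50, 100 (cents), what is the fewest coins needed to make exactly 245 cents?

5

Greedy: take as many of the largest coin as possible, then repeat with the remainder.
245 − 2×100→45 − 2×20→5 − 1×5→0
Total coins = 2 + 2 + 1 = 5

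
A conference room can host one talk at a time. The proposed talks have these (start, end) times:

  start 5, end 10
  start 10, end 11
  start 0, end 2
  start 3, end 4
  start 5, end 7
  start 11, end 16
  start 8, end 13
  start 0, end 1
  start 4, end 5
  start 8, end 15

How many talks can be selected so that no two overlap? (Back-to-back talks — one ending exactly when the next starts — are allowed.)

By end time: (0,1), (0,2), (3,4), (4,5), (5,7), (5,10), (10,11), (8,13), (8,15), (11,16).
Pick (0,1); next start ≥ 1 → (3,4); next start ≥ 4 → (4,5); next start ≥ 5 → (5,7); next start ≥ 7 → (10,11); next start ≥ 11 → (11,16).
Selected 6 talks.

6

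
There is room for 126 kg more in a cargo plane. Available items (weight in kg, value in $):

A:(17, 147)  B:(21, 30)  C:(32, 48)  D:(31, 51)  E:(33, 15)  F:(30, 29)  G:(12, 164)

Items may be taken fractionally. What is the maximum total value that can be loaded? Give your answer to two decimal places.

Sort by value per unit weight and fill in that order.
Order: G (164/12=13.67) > A (147/17=8.65) > D (51/31=1.65) > C (48/32=1.50) > B (30/21=1.43) > F (29/30=0.97) > E (15/33=0.45)
Fill: take G (12 @ 164) → take A (17 @ 147) → take D (31 @ 51) → take C (32 @ 48) → take B (21 @ 30) → take 13/30 of F → 12.57; 126/126 used.
Total value = 452.57

452.57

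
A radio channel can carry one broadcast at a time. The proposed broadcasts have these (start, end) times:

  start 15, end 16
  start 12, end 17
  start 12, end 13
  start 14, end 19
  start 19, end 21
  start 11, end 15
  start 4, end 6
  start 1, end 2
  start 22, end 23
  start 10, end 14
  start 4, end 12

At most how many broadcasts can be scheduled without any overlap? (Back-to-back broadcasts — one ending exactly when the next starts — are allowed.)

6

Sorted by end: (1,2)  (4,6)  (4,12)  (12,13)  (10,14)  (11,15)  (15,16)  (12,17)  (14,19)  (19,21)  (22,23)
take (1,2); take (4,6); take (12,13); skip (10,14); take (15,16); skip (12,17); take (19,21); take (22,23).
Selected 6 broadcasts.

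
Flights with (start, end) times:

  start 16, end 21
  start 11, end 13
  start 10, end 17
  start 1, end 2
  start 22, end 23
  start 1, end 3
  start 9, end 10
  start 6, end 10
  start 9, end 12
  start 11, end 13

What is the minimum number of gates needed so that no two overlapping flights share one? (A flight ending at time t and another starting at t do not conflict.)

starts: [1, 1, 6, 9, 9, 10, 11, 11, 16, 22]
ends:   [2, 3, 10, 10, 12, 13, 13, 17, 21, 23]
s1→1 s1→2 e2→1 e3→0 s6→1 s9→2 s9→3 e10→2 e10→1 s10→2 s11→3 s11→4  — peak 4.

4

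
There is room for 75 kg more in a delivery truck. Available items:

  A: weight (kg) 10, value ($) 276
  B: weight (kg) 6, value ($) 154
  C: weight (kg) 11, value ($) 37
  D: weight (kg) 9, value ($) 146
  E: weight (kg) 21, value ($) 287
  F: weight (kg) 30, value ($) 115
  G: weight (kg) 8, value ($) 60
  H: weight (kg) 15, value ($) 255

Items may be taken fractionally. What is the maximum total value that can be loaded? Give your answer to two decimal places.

1201.00

Ratios (sorted): A 27.60, B 25.67, H 17.00, D 16.22, E 13.67, G 7.50, F 3.83, C 3.36
take A (10 @ 276); take B (6 @ 154); take H (15 @ 255); take D (9 @ 146); take E (21 @ 287); take G (8 @ 60); take 6/30 of F → 23.00. Capacity used 75/75.
Total value = 1201.00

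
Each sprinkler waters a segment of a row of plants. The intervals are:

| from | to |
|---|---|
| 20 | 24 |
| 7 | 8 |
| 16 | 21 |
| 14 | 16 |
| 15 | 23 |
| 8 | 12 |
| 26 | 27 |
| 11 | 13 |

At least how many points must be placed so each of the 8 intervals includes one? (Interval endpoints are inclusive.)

5

Process intervals by earliest right end; each time one isn't hit yet, stab at its right endpoint.
By right end: [7,8]  [8,12]  [11,13]  [14,16]  [16,21]  [15,23]  [20,24]  [26,27]
[7,8] uncovered → point at 8; [11,13] uncovered → point at 13; [14,16] uncovered → point at 16; [20,24] uncovered → point at 24; [26,27] uncovered → point at 27.
Points: 8, 13, 16, 24, 27 (5 total).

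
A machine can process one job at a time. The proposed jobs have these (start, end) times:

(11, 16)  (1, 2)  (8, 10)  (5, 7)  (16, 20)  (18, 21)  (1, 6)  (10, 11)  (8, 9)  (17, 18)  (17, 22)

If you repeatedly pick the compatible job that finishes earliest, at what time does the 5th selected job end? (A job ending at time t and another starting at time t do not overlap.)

By end time: (1,2), (1,6), (5,7), (8,9), (8,10), (10,11), (11,16), (17,18), (16,20), (18,21), (17,22).
Pick (1,2); next start ≥ 2 → (5,7); next start ≥ 7 → (8,9); next start ≥ 9 → (10,11); next start ≥ 11 → (11,16); next start ≥ 16 → (17,18); next start ≥ 18 → (18,21).
Selected: (1,2) (5,7) (8,9) (10,11) (11,16) (17,18) (18,21)

16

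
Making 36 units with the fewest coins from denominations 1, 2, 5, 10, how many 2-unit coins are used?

0

Greedy: take as many of the largest coin as possible, then repeat with the remainder.
36 = 3×10 + 1×5 + 1×1
Count of 2: 0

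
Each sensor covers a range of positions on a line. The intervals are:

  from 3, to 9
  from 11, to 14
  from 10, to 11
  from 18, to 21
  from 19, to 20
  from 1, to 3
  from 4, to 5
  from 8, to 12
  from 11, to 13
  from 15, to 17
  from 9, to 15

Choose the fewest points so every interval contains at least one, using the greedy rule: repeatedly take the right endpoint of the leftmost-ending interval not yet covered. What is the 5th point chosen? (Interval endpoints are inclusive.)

Sort by right endpoint; whenever an interval is uncovered, place a point at its right end.
Sorted: [1,3] [4,5] [3,9] [10,11] [8,12] [11,13] [11,14] [9,15] [15,17] [19,20] [18,21]
{[1,3]} hit by 3; {[4,5],[3,9]} hit by 5; {[10,11],[8,12],[11,13],[11,14],[9,15]} hit by 11; {[15,17]} hit by 17; {[19,20],[18,21]} hit by 20.
Points: 3, 5, 11, 17, 20 (5 total).

20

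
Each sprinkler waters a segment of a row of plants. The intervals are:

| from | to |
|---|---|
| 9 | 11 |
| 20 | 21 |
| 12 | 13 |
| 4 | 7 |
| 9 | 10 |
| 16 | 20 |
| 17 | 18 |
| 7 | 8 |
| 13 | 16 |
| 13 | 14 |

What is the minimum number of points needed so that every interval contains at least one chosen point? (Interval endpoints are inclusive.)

Sorted: [4,7] [7,8] [9,10] [9,11] [12,13] [13,14] [13,16] [17,18] [16,20] [20,21]
{[4,7],[7,8]} hit by 7; {[9,10],[9,11]} hit by 10; {[12,13],[13,14],[13,16]} hit by 13; {[17,18],[16,20]} hit by 18; {[20,21]} hit by 21.
Points: 7, 10, 13, 18, 21 (5 total).

5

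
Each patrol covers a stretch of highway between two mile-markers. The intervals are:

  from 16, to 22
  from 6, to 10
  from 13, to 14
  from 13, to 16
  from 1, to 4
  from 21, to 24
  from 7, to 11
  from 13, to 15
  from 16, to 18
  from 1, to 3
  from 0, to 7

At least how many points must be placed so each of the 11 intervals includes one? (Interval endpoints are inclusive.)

Sorted: [1,3] [1,4] [0,7] [6,10] [7,11] [13,14] [13,15] [13,16] [16,18] [16,22] [21,24]
{[1,3],[1,4],[0,7]} hit by 3; {[6,10],[7,11]} hit by 10; {[13,14],[13,15],[13,16]} hit by 14; {[16,18],[16,22]} hit by 18; {[21,24]} hit by 24.
Points: 3, 10, 14, 18, 24 (5 total).

5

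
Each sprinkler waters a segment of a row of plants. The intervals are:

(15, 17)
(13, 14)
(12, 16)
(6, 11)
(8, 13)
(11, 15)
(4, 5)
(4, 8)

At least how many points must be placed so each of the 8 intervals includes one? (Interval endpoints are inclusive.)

4

Sort by right endpoint; whenever an interval is uncovered, place a point at its right end.
By right end: [4,5]  [4,8]  [6,11]  [8,13]  [13,14]  [11,15]  [12,16]  [15,17]
[4,5] uncovered → point at 5; [6,11] uncovered → point at 11; [13,14] uncovered → point at 14; [15,17] uncovered → point at 17.
Points: 5, 11, 14, 17 (4 total).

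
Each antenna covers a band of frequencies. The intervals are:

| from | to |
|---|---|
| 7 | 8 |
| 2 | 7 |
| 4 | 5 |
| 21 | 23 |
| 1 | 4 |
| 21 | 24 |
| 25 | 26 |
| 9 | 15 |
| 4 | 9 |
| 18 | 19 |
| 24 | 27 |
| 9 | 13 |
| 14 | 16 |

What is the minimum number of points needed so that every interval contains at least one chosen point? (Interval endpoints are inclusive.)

7

Process intervals by earliest right end; each time one isn't hit yet, stab at its right endpoint.
By right end: [1,4]  [4,5]  [2,7]  [7,8]  [4,9]  [9,13]  [9,15]  [14,16]  [18,19]  [21,23]  [21,24]  [25,26]  [24,27]
[1,4] uncovered → point at 4; [7,8] uncovered → point at 8; [9,13] uncovered → point at 13; [14,16] uncovered → point at 16; [18,19] uncovered → point at 19; [21,23] uncovered → point at 23; [25,26] uncovered → point at 26.
Points: 4, 8, 13, 16, 19, 23, 26 (7 total).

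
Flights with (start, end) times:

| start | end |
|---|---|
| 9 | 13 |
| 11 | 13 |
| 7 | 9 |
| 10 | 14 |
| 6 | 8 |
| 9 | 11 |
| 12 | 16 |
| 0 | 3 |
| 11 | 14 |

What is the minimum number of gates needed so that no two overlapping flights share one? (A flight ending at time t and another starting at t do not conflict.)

5

Events (time:±→running): 0:+→1 3:-→0 6:+→1 7:+→2 8:-→1 9:-→0 9:+→1 9:+→2 10:+→3 11:-→2 11:+→3 11:+→4 12:+→5 … peak 5.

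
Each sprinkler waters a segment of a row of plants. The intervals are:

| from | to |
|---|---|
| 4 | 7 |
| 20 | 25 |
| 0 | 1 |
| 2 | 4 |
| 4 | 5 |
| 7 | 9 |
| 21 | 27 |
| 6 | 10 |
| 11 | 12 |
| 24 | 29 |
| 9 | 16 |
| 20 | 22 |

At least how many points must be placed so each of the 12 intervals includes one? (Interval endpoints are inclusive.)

6

Process intervals by earliest right end; each time one isn't hit yet, stab at its right endpoint.
By right end: [0,1]  [2,4]  [4,5]  [4,7]  [7,9]  [6,10]  [11,12]  [9,16]  [20,22]  [20,25]  [21,27]  [24,29]
[0,1] uncovered → point at 1; [2,4] uncovered → point at 4; [7,9] uncovered → point at 9; [11,12] uncovered → point at 12; [20,22] uncovered → point at 22; [24,29] uncovered → point at 29.
Points: 1, 4, 9, 12, 22, 29 (6 total).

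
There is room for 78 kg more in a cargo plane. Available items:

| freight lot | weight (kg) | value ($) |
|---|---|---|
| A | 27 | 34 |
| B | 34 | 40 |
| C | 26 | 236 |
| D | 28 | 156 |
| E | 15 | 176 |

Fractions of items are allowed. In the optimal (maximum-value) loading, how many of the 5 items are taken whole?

Sort by value per unit weight and fill in that order.
Ratios (sorted): E 11.73, C 9.08, D 5.57, A 1.26, B 1.18
take E (15 @ 176); take C (26 @ 236); take D (28 @ 156); take 9/27 of A → 11.33. Capacity used 78/78.
3 item(s) taken whole; one partial (take 9/27 of A).

3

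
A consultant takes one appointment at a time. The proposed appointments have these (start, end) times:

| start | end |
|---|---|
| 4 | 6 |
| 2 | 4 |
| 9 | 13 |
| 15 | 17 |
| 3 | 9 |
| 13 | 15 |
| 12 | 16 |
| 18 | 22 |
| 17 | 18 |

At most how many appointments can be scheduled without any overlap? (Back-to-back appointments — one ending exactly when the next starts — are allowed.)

7

By end time: (2,4), (4,6), (3,9), (9,13), (13,15), (12,16), (15,17), (17,18), (18,22).
Pick (2,4); next start ≥ 4 → (4,6); next start ≥ 6 → (9,13); next start ≥ 13 → (13,15); next start ≥ 15 → (15,17); next start ≥ 17 → (17,18); next start ≥ 18 → (18,22).
Selected 7 appointments.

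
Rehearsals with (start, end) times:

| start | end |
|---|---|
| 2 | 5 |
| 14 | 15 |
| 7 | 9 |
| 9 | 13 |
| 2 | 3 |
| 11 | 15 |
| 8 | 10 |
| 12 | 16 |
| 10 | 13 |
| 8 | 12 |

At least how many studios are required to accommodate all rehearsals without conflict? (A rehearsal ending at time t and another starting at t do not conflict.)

4

The answer is the maximum number of intervals overlapping at any instant.
starts: [2, 2, 7, 8, 8, 9, 10, 11, 12, 14]
ends:   [3, 5, 9, 10, 12, 13, 13, 15, 15, 16]
s2→1 s2→2 e3→1 e5→0 s7→1 s8→2 s8→3 e9→2 s9→3 e10→2 s10→3 s11→4  — peak 4.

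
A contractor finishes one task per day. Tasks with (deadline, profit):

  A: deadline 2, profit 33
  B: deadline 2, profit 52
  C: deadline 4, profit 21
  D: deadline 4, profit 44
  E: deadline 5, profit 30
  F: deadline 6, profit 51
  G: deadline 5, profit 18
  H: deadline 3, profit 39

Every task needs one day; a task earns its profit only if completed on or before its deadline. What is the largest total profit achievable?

249

Take jobs in profit order; each goes to the latest open slot no later than its deadline.
By profit: B(d2,52), F(d6,51), D(d4,44), H(d3,39), A(d2,33), E(d5,30), C(d4,21), G(d5,18)
B→slot 2; F→slot 6; D→slot 4; H→slot 3; A→slot 1; E→slot 5; C skipped; G skipped.
Profit = 33 + 52 + 39 + 44 + 30 + 51 = 249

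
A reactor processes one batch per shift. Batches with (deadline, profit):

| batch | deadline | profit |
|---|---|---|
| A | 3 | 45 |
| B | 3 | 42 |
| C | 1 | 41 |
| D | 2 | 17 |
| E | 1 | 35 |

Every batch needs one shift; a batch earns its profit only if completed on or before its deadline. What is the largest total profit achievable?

128

By profit: A(d3,45), B(d3,42), C(d1,41), E(d1,35), D(d2,17)
A→slot 3; B→slot 2; C→slot 1; E skipped; D skipped.
Profit = 41 + 42 + 45 = 128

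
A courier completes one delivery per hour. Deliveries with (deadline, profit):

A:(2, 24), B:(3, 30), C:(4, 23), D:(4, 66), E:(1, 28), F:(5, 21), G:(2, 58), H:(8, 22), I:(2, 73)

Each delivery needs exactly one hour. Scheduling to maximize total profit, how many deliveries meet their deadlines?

Sort by profit descending; place each in the latest free slot ≤ its deadline.
Profit order: I=73 D=66 G=58 B=30 E=28 A=24 C=23 H=22 F=21
Assign: I→slot 2, D→slot 4, G→slot 1, B→slot 3, E skipped, A skipped, C skipped, H→slot 8, F→slot 5.
Slots: [1:G] [2:I] [3:B] [4:D] [5:F] [8:H]
6 of 9 scheduled.

6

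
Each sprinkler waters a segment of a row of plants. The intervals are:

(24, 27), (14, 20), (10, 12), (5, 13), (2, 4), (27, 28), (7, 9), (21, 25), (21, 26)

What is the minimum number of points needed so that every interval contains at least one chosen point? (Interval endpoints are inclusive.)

Sort by right endpoint; whenever an interval is uncovered, place a point at its right end.
Sorted: [2,4] [7,9] [10,12] [5,13] [14,20] [21,25] [21,26] [24,27] [27,28]
{[2,4]} hit by 4; {[7,9]} hit by 9; {[10,12],[5,13]} hit by 12; {[14,20]} hit by 20; {[21,25],[21,26],[24,27]} hit by 25; {[27,28]} hit by 28.
Points: 4, 9, 12, 20, 25, 28 (6 total).

6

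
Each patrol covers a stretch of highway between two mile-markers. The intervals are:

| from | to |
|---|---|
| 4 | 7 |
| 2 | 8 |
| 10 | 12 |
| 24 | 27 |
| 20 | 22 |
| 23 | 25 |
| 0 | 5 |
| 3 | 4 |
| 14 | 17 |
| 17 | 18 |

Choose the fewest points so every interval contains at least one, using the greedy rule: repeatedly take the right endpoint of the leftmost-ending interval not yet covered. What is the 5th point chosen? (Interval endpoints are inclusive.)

Sort by right endpoint; whenever an interval is uncovered, place a point at its right end.
Sorted: [3,4] [0,5] [4,7] [2,8] [10,12] [14,17] [17,18] [20,22] [23,25] [24,27]
{[3,4],[0,5],[4,7],[2,8]} hit by 4; {[10,12]} hit by 12; {[14,17],[17,18]} hit by 17; {[20,22]} hit by 22; {[23,25],[24,27]} hit by 25.
Points: 4, 12, 17, 22, 25 (5 total).

25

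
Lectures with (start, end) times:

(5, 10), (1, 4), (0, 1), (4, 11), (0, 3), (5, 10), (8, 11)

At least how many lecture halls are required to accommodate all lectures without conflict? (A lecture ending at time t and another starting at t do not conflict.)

Events (time:±→running): 0:+→1 0:+→2 1:-→1 1:+→2 3:-→1 4:-→0 4:+→1 5:+→2 5:+→3 8:+→4 … peak 4.

4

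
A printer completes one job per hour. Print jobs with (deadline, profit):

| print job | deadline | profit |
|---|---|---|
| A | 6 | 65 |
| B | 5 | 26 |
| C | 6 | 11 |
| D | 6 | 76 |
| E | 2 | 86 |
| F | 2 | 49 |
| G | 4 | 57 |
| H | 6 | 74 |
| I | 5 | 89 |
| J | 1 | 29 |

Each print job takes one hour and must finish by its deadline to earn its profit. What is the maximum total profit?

447

Profit order: I=89 E=86 D=76 H=74 A=65 G=57 F=49 J=29 B=26 C=11
Assign: I→slot 5, E→slot 2, D→slot 6, H→slot 4, A→slot 3, G→slot 1, F skipped, J skipped, B skipped, C skipped.
Slots: [1:G] [2:E] [3:A] [4:H] [5:I] [6:D]
Profit = 57 + 86 + 65 + 74 + 89 + 76 = 447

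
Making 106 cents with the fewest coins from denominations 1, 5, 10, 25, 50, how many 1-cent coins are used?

1

106 − 2×50→6 − 1×5→1 − 1×1→0
Count of 1: 1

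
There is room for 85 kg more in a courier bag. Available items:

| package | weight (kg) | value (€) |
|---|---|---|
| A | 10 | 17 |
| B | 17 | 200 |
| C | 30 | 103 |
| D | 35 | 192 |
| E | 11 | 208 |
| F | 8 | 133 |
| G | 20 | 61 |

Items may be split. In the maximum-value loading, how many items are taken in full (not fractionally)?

Greedy by value/weight ratio, highest first.
Order: E (208/11=18.91) > F (133/8=16.62) > B (200/17=11.76) > D (192/35=5.49) > C (103/30=3.43) > G (61/20=3.05) > A (17/10=1.70)
Fill: take E (11 @ 208) → take F (8 @ 133) → take B (17 @ 200) → take D (35 @ 192) → take 14/30 of C → 48.07; 85/85 used.
4 item(s) taken whole; one partial (take 14/30 of C).

4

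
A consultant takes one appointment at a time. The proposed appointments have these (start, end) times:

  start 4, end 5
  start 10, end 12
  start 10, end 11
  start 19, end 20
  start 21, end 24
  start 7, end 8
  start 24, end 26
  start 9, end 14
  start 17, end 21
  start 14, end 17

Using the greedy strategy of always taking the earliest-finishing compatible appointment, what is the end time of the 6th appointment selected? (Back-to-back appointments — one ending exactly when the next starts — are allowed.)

24

By end time: (4,5), (7,8), (10,11), (10,12), (9,14), (14,17), (19,20), (17,21), (21,24), (24,26).
Pick (4,5); next start ≥ 5 → (7,8); next start ≥ 8 → (10,11); next start ≥ 11 → (14,17); next start ≥ 17 → (19,20); next start ≥ 20 → (21,24); next start ≥ 24 → (24,26).
Selected: (4,5) (7,8) (10,11) (14,17) (19,20) (21,24) (24,26)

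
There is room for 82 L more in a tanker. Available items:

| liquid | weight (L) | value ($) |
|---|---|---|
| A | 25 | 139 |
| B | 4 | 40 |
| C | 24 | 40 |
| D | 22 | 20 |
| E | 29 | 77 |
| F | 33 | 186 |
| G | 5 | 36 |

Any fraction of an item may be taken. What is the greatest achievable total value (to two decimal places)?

Ratios (sorted): B 10.00, G 7.20, F 5.64, A 5.56, E 2.66, C 1.67, D 0.91
take B (4 @ 40); take G (5 @ 36); take F (33 @ 186); take A (25 @ 139); take 15/29 of E → 39.83. Capacity used 82/82.
Total value = 440.83

440.83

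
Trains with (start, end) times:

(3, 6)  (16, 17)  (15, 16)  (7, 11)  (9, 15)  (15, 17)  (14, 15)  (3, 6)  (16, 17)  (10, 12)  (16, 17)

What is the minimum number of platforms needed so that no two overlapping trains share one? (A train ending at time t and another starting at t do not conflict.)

The answer is the maximum number of intervals overlapping at any instant.
starts: [3, 3, 7, 9, 10, 14, 15, 15, 16, 16, 16]
ends:   [6, 6, 11, 12, 15, 15, 16, 17, 17, 17, 17]
s3→1 s3→2 e6→1 e6→0 s7→1 s9→2 s10→3 e11→2 e12→1 s14→2 e15→1 e15→0 s15→1 s15→2 e16→1 s16→2 s16→3 s16→4  — peak 4.

4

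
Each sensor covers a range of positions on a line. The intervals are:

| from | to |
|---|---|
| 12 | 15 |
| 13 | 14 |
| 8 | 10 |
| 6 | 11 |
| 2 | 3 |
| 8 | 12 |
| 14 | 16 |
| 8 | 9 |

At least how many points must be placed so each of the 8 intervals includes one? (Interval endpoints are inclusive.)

By right end: [2,3]  [8,9]  [8,10]  [6,11]  [8,12]  [13,14]  [12,15]  [14,16]
[2,3] uncovered → point at 3; [8,9] uncovered → point at 9; [13,14] uncovered → point at 14.
Points: 3, 9, 14 (3 total).

3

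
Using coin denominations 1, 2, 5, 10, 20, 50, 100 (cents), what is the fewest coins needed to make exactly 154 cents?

4

Use the largest denomination that fits, subtract, and repeat.
154 − 1×100→54 − 1×50→4 − 2×2→0
Total coins = 1 + 1 + 2 = 4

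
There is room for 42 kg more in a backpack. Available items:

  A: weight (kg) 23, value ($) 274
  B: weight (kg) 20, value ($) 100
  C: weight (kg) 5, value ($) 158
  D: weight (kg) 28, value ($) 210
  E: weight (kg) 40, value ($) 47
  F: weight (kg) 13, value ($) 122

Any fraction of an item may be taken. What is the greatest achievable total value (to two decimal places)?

561.50

Greedy by value/weight ratio, highest first.
Order: C (158/5=31.60) > A (274/23=11.91) > F (122/13=9.38) > D (210/28=7.50) > B (100/20=5.00) > E (47/40=1.18)
Fill: take C (5 @ 158) → take A (23 @ 274) → take F (13 @ 122) → take 1/28 of D → 7.50; 42/42 used.
Total value = 561.50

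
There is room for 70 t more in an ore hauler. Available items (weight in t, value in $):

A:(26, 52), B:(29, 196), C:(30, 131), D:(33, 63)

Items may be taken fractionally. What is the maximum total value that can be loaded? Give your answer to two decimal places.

349.00

Sort by value per unit weight and fill in that order.
Order: B (196/29=6.76) > C (131/30=4.37) > A (52/26=2.00) > D (63/33=1.91)
Fill: take B (29 @ 196) → take C (30 @ 131) → take 11/26 of A → 22.00; 70/70 used.
Total value = 349.00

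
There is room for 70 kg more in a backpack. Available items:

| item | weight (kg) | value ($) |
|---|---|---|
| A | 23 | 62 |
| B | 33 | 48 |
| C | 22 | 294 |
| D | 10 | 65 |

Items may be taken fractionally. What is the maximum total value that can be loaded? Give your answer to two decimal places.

Greedy by value/weight ratio, highest first.
Order: C (294/22=13.36) > D (65/10=6.50) > A (62/23=2.70) > B (48/33=1.45)
Fill: take C (22 @ 294) → take D (10 @ 65) → take A (23 @ 62) → take 15/33 of B → 21.82; 70/70 used.
Total value = 442.82

442.82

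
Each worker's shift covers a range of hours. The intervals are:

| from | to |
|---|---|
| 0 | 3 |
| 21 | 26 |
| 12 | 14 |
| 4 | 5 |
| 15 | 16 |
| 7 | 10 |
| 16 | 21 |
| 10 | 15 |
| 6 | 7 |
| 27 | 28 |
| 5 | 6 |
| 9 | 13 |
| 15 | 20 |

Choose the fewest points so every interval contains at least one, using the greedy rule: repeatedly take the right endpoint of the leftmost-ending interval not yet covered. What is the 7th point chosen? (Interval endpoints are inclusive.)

Process intervals by earliest right end; each time one isn't hit yet, stab at its right endpoint.
Sorted: [0,3] [4,5] [5,6] [6,7] [7,10] [9,13] [12,14] [10,15] [15,16] [15,20] [16,21] [21,26] [27,28]
{[0,3]} hit by 3; {[4,5],[5,6]} hit by 5; {[6,7],[7,10]} hit by 7; {[9,13],[12,14],[10,15]} hit by 13; {[15,16],[15,20],[16,21]} hit by 16; {[21,26]} hit by 26; {[27,28]} hit by 28.
Points: 3, 5, 7, 13, 16, 26, 28 (7 total).

28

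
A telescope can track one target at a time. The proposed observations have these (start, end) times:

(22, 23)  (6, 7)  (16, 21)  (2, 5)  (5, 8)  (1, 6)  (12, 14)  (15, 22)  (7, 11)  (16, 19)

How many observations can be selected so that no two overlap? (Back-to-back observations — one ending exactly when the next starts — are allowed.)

6

By end time: (2,5), (1,6), (6,7), (5,8), (7,11), (12,14), (16,19), (16,21), (15,22), (22,23).
Pick (2,5); next start ≥ 5 → (6,7); next start ≥ 7 → (7,11); next start ≥ 11 → (12,14); next start ≥ 14 → (16,19); next start ≥ 19 → (22,23).
Selected 6 observations.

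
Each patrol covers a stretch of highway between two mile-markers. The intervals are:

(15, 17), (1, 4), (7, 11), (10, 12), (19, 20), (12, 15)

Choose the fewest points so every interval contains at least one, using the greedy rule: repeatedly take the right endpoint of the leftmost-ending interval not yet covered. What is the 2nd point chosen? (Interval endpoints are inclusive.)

11

Sort by right endpoint; whenever an interval is uncovered, place a point at its right end.
By right end: [1,4]  [7,11]  [10,12]  [12,15]  [15,17]  [19,20]
[1,4] uncovered → point at 4; [7,11] uncovered → point at 11; [12,15] uncovered → point at 15; [19,20] uncovered → point at 20.
Points: 4, 11, 15, 20 (4 total).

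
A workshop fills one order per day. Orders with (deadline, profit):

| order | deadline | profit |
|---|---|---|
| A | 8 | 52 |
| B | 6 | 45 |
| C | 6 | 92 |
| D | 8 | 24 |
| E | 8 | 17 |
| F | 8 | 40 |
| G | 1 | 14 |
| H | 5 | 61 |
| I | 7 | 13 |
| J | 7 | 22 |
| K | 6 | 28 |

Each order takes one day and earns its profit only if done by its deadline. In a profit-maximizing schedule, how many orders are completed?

8

Sort by profit descending; place each in the latest free slot ≤ its deadline.
By profit: C(d6,92), H(d5,61), A(d8,52), B(d6,45), F(d8,40), K(d6,28), D(d8,24), J(d7,22), E(d8,17), G(d1,14), I(d7,13)
C→slot 6; H→slot 5; A→slot 8; B→slot 4; F→slot 7; K→slot 3; D→slot 2; J→slot 1; E skipped; G skipped; I skipped.
8 of 11 scheduled.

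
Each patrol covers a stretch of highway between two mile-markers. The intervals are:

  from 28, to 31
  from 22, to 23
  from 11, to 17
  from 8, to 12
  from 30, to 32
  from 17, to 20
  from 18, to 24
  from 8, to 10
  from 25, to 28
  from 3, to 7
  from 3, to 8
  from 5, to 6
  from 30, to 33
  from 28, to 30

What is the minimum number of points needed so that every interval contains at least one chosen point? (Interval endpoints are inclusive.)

6

By right end: [5,6]  [3,7]  [3,8]  [8,10]  [8,12]  [11,17]  [17,20]  [22,23]  [18,24]  [25,28]  [28,30]  [28,31]  [30,32]  [30,33]
[5,6] uncovered → point at 6; [8,10] uncovered → point at 10; [11,17] uncovered → point at 17; [22,23] uncovered → point at 23; [25,28] uncovered → point at 28; [30,32] uncovered → point at 32.
Points: 6, 10, 17, 23, 28, 32 (6 total).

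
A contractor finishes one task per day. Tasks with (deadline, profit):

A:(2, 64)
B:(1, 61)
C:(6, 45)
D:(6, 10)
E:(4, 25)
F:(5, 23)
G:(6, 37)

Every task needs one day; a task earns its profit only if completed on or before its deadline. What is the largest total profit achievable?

By profit: A(d2,64), B(d1,61), C(d6,45), G(d6,37), E(d4,25), F(d5,23), D(d6,10)
A→slot 2; B→slot 1; C→slot 6; G→slot 5; E→slot 4; F→slot 3; D skipped.
Profit = 61 + 64 + 23 + 25 + 37 + 45 = 255

255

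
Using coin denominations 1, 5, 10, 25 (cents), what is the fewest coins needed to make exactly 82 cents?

Use the largest denomination that fits, subtract, and repeat.
82 = 3×25 + 1×5 + 2×1
Total coins = 3 + 1 + 2 = 6

6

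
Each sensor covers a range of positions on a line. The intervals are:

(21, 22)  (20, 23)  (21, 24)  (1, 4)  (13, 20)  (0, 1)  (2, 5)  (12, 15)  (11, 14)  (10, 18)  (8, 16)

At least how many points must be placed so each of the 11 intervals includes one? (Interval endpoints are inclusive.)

By right end: [0,1]  [1,4]  [2,5]  [11,14]  [12,15]  [8,16]  [10,18]  [13,20]  [21,22]  [20,23]  [21,24]
[0,1] uncovered → point at 1; [2,5] uncovered → point at 5; [11,14] uncovered → point at 14; [21,22] uncovered → point at 22.
Points: 1, 5, 14, 22 (4 total).

4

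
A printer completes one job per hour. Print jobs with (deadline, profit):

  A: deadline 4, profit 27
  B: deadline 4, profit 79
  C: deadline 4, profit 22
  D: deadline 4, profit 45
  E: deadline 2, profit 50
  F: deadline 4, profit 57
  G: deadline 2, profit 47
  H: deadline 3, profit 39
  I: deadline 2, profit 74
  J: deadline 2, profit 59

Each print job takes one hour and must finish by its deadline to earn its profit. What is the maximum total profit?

Take jobs in profit order; each goes to the latest open slot no later than its deadline.
By profit: B(d4,79), I(d2,74), J(d2,59), F(d4,57), E(d2,50), G(d2,47), D(d4,45), H(d3,39), A(d4,27), C(d4,22)
B→slot 4; I→slot 2; J→slot 1; F→slot 3; E skipped; G skipped; D skipped; H skipped; A skipped; C skipped.
Profit = 59 + 74 + 57 + 79 = 269

269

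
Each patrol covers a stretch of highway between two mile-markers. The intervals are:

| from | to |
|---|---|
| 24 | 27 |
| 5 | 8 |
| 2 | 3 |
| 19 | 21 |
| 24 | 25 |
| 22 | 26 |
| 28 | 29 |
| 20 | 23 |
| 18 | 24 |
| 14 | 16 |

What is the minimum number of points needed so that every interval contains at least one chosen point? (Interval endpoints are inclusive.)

Process intervals by earliest right end; each time one isn't hit yet, stab at its right endpoint.
Sorted: [2,3] [5,8] [14,16] [19,21] [20,23] [18,24] [24,25] [22,26] [24,27] [28,29]
{[2,3]} hit by 3; {[5,8]} hit by 8; {[14,16]} hit by 16; {[19,21],[20,23],[18,24]} hit by 21; {[24,25],[22,26],[24,27]} hit by 25; {[28,29]} hit by 29.
Points: 3, 8, 16, 21, 25, 29 (6 total).

6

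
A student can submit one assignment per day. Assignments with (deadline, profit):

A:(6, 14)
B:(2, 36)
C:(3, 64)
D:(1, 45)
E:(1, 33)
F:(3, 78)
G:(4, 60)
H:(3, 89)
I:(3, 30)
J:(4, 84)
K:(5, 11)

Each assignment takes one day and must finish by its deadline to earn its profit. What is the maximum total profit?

340

Sort by profit descending; place each in the latest free slot ≤ its deadline.
Profit order: H=89 J=84 F=78 C=64 G=60 D=45 B=36 E=33 I=30 A=14 K=11
Assign: H→slot 3, J→slot 4, F→slot 2, C→slot 1, G skipped, D skipped, B skipped, E skipped, I skipped, A→slot 6, K→slot 5.
Slots: [1:C] [2:F] [3:H] [4:J] [5:K] [6:A]
Profit = 64 + 78 + 89 + 84 + 11 + 14 = 340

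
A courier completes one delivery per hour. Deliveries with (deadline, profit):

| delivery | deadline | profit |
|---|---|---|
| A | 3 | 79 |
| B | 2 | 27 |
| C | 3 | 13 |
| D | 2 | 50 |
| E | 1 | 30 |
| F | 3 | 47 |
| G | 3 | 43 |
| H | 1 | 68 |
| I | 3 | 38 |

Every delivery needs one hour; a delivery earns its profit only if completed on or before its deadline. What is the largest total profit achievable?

197

Take jobs in profit order; each goes to the latest open slot no later than its deadline.
By profit: A(d3,79), H(d1,68), D(d2,50), F(d3,47), G(d3,43), I(d3,38), E(d1,30), B(d2,27), C(d3,13)
A→slot 3; H→slot 1; D→slot 2; F skipped; G skipped; I skipped; E skipped; B skipped; C skipped.
Profit = 68 + 50 + 79 = 197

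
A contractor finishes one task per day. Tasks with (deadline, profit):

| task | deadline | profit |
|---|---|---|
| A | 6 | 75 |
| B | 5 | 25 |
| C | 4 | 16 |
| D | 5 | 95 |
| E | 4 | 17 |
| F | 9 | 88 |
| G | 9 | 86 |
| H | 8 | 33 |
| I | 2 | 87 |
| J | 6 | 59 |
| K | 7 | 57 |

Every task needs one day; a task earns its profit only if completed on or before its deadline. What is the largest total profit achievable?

605

Take jobs in profit order; each goes to the latest open slot no later than its deadline.
Profit order: D=95 F=88 I=87 G=86 A=75 J=59 K=57 H=33 B=25 E=17 C=16
Assign: D→slot 5, F→slot 9, I→slot 2, G→slot 8, A→slot 6, J→slot 4, K→slot 7, H→slot 3, B→slot 1, E skipped, C skipped.
Slots: [1:B] [2:I] [3:H] [4:J] [5:D] [6:A] [7:K] [8:G] [9:F]
Profit = 25 + 87 + 33 + 59 + 95 + 75 + 57 + 86 + 88 = 605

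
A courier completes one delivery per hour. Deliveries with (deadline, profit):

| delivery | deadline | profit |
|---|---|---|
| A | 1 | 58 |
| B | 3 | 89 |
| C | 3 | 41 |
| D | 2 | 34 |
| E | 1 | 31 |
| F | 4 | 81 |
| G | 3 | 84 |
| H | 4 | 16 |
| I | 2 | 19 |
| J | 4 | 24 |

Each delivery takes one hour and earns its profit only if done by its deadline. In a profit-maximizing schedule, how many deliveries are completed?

4

Take jobs in profit order; each goes to the latest open slot no later than its deadline.
Profit order: B=89 G=84 F=81 A=58 C=41 D=34 E=31 J=24 I=19 H=16
Assign: B→slot 3, G→slot 2, F→slot 4, A→slot 1, C skipped, D skipped, E skipped, J skipped, I skipped, H skipped.
Slots: [1:A] [2:G] [3:B] [4:F]
4 of 10 scheduled.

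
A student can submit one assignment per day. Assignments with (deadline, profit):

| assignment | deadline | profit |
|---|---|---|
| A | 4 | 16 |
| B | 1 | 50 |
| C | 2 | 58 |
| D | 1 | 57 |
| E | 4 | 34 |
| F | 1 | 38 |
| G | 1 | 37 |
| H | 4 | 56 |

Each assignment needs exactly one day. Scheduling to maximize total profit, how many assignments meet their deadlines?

Profit order: C=58 D=57 H=56 B=50 F=38 G=37 E=34 A=16
Assign: C→slot 2, D→slot 1, H→slot 4, B skipped, F skipped, G skipped, E→slot 3, A skipped.
Slots: [1:D] [2:C] [3:E] [4:H]
4 of 8 scheduled.

4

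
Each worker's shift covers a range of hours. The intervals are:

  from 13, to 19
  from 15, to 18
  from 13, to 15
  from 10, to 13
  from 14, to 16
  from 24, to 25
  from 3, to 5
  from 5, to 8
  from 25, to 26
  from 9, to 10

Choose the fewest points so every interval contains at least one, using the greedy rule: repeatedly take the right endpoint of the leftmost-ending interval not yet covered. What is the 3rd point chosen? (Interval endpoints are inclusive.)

15

Sort by right endpoint; whenever an interval is uncovered, place a point at its right end.
Sorted: [3,5] [5,8] [9,10] [10,13] [13,15] [14,16] [15,18] [13,19] [24,25] [25,26]
{[3,5],[5,8]} hit by 5; {[9,10],[10,13]} hit by 10; {[13,15],[14,16],[15,18],[13,19]} hit by 15; {[24,25],[25,26]} hit by 25.
Points: 5, 10, 15, 25 (4 total).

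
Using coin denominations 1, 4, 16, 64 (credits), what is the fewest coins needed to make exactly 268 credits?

7

Greedy: take as many of the largest coin as possible, then repeat with the remainder.
268 − 4×64→12 − 3×4→0
Total coins = 4 + 3 = 7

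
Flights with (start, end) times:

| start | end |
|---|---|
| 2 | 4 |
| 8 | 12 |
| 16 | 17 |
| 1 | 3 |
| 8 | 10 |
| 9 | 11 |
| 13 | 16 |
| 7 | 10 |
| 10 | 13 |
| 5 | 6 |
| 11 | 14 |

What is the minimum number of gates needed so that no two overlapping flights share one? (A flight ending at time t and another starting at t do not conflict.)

4

starts: [1, 2, 5, 7, 8, 8, 9, 10, 11, 13, 16]
ends:   [3, 4, 6, 10, 10, 11, 12, 13, 14, 16, 17]
s1→1 s2→2 e3→1 e4→0 s5→1 e6→0 s7→1 s8→2 s8→3 s9→4  — peak 4.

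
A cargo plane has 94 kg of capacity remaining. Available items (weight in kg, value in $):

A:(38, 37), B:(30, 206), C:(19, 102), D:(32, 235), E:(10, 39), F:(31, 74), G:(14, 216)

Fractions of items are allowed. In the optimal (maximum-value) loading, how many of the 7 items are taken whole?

Sort by value per unit weight and fill in that order.
Order: G (216/14=15.43) > D (235/32=7.34) > B (206/30=6.87) > C (102/19=5.37) > E (39/10=3.90) > F (74/31=2.39) > A (37/38=0.97)
Fill: take G (14 @ 216) → take D (32 @ 235) → take B (30 @ 206) → take 18/19 of C → 96.63; 94/94 used.
3 item(s) taken whole; one partial (take 18/19 of C).

3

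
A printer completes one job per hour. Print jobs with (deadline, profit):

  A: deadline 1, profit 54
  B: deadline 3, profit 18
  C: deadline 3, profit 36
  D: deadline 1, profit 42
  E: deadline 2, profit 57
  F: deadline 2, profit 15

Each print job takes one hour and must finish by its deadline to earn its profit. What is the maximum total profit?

Profit order: E=57 A=54 D=42 C=36 B=18 F=15
Assign: E→slot 2, A→slot 1, D skipped, C→slot 3, B skipped, F skipped.
Slots: [1:A] [2:E] [3:C]
Profit = 54 + 57 + 36 = 147

147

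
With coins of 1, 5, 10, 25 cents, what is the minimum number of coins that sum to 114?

9

114 − 4×25→14 − 1×10→4 − 4×1→0
Total coins = 4 + 1 + 4 = 9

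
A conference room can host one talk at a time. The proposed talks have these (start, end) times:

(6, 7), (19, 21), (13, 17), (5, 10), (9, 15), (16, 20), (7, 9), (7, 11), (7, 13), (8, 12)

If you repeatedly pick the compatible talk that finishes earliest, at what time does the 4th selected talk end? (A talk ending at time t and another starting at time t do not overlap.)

20

Sort by end time and greedily take each interval whose start is ≥ the last chosen end.
Sorted by end: (6,7)  (7,9)  (5,10)  (7,11)  (8,12)  (7,13)  (9,15)  (13,17)  (16,20)  (19,21)
take (6,7); take (7,9); skip (7,11); skip (8,12); skip (7,13); take (9,15); skip (13,17); take (16,20); skip (19,21).
Selected: (6,7) (7,9) (9,15) (16,20)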